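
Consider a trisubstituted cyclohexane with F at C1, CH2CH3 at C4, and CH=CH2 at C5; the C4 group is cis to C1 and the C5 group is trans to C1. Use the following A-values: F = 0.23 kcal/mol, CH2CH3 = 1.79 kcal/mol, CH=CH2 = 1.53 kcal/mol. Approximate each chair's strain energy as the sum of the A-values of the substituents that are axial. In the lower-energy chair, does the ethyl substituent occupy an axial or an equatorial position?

Chair I (fluoro axial, ethyl equatorial, vinyl equatorial): E = 0.23 kcal/mol.
Chair II (fluoro equatorial, ethyl axial, vinyl axial): E = 3.32 kcal/mol.
Chair I is the more stable (lower-energy) conformer, and in that chair the ethyl group is equatorial.

equatorial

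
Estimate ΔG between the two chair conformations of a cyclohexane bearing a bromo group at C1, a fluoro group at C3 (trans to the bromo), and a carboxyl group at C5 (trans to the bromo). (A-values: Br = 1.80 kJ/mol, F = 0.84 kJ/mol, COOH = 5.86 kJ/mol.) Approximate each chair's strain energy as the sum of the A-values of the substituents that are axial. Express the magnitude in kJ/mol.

Chair I (bromo axial, fluoro equatorial, carboxyl equatorial): E = 1.80 kJ/mol.
Chair II (bromo equatorial, fluoro axial, carboxyl axial): E = 6.70 kJ/mol.
ΔE = 6.70 − 1.80 = 4.90 kJ/mol; chair I is more stable.

4.90 kJ/mol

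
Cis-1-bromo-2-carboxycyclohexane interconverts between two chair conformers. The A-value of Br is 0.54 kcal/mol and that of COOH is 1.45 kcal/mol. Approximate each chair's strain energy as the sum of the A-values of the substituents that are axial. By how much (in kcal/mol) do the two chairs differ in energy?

C1 and C2 have opposite parity, so for the cis isomer the two substituents are one axial and one equatorial in each chair.
Chair I (bromo axial, carboxyl equatorial): E = 0.54 kcal/mol.
Chair II (bromo equatorial, carboxyl axial): E = 1.45 kcal/mol.
ΔE = 1.45 − 0.54 = 0.91 kcal/mol; chair I is more stable.

0.91 kcal/mol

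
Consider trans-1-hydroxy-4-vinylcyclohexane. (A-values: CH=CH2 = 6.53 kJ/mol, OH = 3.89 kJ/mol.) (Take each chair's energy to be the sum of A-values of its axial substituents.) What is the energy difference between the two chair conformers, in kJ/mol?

10.42 kJ/mol

C1 and C4 have opposite parity, so for the trans isomer the two substituents are e,e in one chair and a,a in the other.
Chair I (vinyl axial, hydroxyl axial): E = 10.42 kJ/mol.
Chair II (vinyl equatorial, hydroxyl equatorial): E = 0.00 kJ/mol.
ΔE = 10.42 − 0.00 = 10.42 kJ/mol; chair II is more stable.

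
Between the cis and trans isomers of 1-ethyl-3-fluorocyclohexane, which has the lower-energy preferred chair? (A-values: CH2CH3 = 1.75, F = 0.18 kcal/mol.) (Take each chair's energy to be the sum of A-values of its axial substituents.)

cis

At 1,3 positions (parity same): cis → (e,e or a,a); trans → (a,e or e,a).
Best chair for cis: E = 0.00 kcal/mol; best chair for trans: E = 0.18 kcal/mol.
The cis isomer is lower by 0.18 kcal/mol.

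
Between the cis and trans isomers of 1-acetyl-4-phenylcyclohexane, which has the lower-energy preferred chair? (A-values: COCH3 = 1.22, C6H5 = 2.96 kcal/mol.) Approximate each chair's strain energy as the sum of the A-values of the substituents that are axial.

At 1,4 positions (parity opposite): cis → (a,e or e,a); trans → (e,e or a,a).
Best chair for cis: E = 1.22 kcal/mol; best chair for trans: E = 0.00 kcal/mol.
The trans isomer is lower by 1.22 kcal/mol.

trans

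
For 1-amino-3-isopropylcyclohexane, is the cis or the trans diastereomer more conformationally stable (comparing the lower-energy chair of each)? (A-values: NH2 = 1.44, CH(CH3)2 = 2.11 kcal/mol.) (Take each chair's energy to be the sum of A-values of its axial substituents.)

cis

At 1,3 positions (parity same): cis → (e,e or a,a); trans → (a,e or e,a).
Best chair for cis: E = 0.00 kcal/mol; best chair for trans: E = 1.44 kcal/mol.
The cis isomer is lower by 1.44 kcal/mol.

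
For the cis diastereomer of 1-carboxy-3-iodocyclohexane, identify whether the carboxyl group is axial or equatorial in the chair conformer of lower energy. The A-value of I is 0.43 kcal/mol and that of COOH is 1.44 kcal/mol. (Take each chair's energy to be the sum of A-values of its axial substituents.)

equatorial

C1 and C3 have the same parity, so for the cis isomer the two substituents are e,e in one chair and a,a in the other.
Chair I (iodo axial, carboxyl axial): E = 1.87 kcal/mol.
Chair II (iodo equatorial, carboxyl equatorial): E = 0.00 kcal/mol.
Chair II is the more stable (lower-energy) conformer, and in that chair the carboxyl group is equatorial.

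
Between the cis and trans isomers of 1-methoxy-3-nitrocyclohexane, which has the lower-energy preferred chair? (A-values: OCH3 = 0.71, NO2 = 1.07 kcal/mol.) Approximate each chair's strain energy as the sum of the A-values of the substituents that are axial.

cis

At 1,3 positions (parity same): cis → (e,e or a,a); trans → (a,e or e,a).
Best chair for cis: E = 0.00 kcal/mol; best chair for trans: E = 0.71 kcal/mol.
The cis isomer is lower by 0.71 kcal/mol.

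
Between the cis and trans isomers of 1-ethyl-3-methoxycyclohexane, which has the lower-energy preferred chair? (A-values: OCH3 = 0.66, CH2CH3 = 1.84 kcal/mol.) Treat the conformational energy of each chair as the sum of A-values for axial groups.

cis

At 1,3 positions (parity same): cis → (e,e or a,a); trans → (a,e or e,a).
Best chair for cis: E = 0.00 kcal/mol; best chair for trans: E = 0.66 kcal/mol.
The cis isomer is lower by 0.66 kcal/mol.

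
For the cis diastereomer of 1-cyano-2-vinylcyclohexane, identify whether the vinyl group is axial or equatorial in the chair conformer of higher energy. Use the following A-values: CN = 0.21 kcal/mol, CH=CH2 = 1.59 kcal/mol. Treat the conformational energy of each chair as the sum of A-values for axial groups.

axial

C1 and C2 have opposite parity, so for the cis isomer the two substituents are one axial and one equatorial in each chair.
Chair I (cyano axial, vinyl equatorial): E = 0.21 kcal/mol.
Chair II (cyano equatorial, vinyl axial): E = 1.59 kcal/mol.
Chair II is the less stable (higher-energy) conformer, and in that chair the vinyl group is axial.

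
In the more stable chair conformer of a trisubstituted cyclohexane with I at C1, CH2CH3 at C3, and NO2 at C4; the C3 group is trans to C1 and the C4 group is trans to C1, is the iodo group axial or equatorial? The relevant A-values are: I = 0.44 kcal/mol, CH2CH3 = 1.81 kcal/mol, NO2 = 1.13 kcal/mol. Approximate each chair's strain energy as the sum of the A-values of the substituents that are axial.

axial

Chair I (iodo axial, ethyl equatorial, nitro axial): E = 1.57 kcal/mol.
Chair II (iodo equatorial, ethyl axial, nitro equatorial): E = 1.81 kcal/mol.
Chair I is the more stable (lower-energy) conformer, and in that chair the iodo group is axial.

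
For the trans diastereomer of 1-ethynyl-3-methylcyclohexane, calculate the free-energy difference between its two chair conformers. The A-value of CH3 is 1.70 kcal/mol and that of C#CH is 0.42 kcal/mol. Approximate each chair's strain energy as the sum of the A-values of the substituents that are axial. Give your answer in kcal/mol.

C1 and C3 have the same parity, so for the trans isomer the two substituents are one axial and one equatorial in each chair.
Chair I (methyl axial, ethynyl equatorial): E = 1.70 kcal/mol.
Chair II (methyl equatorial, ethynyl axial): E = 0.42 kcal/mol.
ΔE = 1.70 − 0.42 = 1.28 kcal/mol; chair II is more stable.

1.28 kcal/mol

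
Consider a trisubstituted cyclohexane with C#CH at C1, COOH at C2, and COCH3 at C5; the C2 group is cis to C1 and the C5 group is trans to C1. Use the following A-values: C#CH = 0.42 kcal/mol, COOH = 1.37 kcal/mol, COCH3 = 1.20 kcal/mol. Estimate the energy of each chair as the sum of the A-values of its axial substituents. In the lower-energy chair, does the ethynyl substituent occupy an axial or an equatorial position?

axial

Chair I (ethynyl axial, carboxyl equatorial, acetyl equatorial): E = 0.42 kcal/mol.
Chair II (ethynyl equatorial, carboxyl axial, acetyl axial): E = 2.57 kcal/mol.
Chair I is the more stable (lower-energy) conformer, and in that chair the ethynyl group is axial.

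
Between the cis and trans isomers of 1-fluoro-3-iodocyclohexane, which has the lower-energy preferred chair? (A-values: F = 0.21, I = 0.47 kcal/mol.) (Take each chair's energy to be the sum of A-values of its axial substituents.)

cis

At 1,3 positions (parity same): cis → (e,e or a,a); trans → (a,e or e,a).
Best chair for cis: E = 0.00 kcal/mol; best chair for trans: E = 0.21 kcal/mol.
The cis isomer is lower by 0.21 kcal/mol.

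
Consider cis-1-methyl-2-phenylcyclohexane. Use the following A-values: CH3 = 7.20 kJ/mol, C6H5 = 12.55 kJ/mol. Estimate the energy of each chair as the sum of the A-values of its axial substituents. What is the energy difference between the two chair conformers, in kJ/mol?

5.35 kJ/mol

C1 and C2 have opposite parity, so for the cis isomer the two substituents are one axial and one equatorial in each chair.
Chair I (methyl axial, phenyl equatorial): E = 7.20 kJ/mol.
Chair II (methyl equatorial, phenyl axial): E = 12.55 kJ/mol.
ΔE = 12.55 − 7.20 = 5.35 kJ/mol; chair I is more stable.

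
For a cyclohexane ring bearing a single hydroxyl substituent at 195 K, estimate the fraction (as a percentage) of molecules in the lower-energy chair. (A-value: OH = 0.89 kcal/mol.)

One chair has the hydroxyl group axial (E = 0.89 kcal/mol) and the other has it equatorial (E = 0).
ΔG = 0.89 kcal/mol between the two chairs.
K = exp(ΔG/RT) with R = 1.987×10⁻³ kcal mol⁻¹ K⁻¹ and T = 195 K gives K ≈ 9.94.
Fraction in the lower-energy chair = K/(K+1) = 90.9%.

90.9%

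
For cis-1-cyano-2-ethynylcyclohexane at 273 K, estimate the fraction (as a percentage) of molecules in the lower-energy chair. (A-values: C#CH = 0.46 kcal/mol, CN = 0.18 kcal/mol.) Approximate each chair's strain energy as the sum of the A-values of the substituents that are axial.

C1 and C2 have opposite parity, so for the cis isomer the two substituents are one axial and one equatorial in each chair.
Chair I (ethynyl axial, cyano equatorial): E = 0.46 kcal/mol; chair II (ethynyl equatorial, cyano axial): E = 0.18 kcal/mol.
ΔG = 0.28 kcal/mol between the two chairs.
K = exp(ΔG/RT) with R = 1.987×10⁻³ kcal mol⁻¹ K⁻¹ and T = 273 K gives K ≈ 1.68.
Fraction in the lower-energy chair = K/(K+1) = 62.6%.

62.6%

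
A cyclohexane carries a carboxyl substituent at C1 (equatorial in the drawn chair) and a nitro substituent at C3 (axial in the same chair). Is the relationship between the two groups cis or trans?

trans

C1 and C3 have the same parity, so their axial bonds point in the same direction.
With same-parity carbons, two substituents on the same face are both axial or both equatorial; opposite faces give one of each.
Here the groups are equatorial/axial → opposite face → trans.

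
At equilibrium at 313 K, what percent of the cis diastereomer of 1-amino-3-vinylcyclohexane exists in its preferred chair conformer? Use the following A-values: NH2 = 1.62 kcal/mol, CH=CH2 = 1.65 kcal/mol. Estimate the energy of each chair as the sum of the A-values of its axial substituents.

99.5%

C1 and C3 have the same parity, so for the cis isomer the two substituents are e,e in one chair and a,a in the other.
Chair I (amino axial, vinyl axial): E = 3.27 kcal/mol; chair II (amino equatorial, vinyl equatorial): E = 0.00 kcal/mol.
ΔG = 3.27 kcal/mol between the two chairs.
K = exp(ΔG/RT) with R = 1.987×10⁻³ kcal mol⁻¹ K⁻¹ and T = 313 K gives K ≈ 192.
Fraction in the lower-energy chair = K/(K+1) = 99.5%.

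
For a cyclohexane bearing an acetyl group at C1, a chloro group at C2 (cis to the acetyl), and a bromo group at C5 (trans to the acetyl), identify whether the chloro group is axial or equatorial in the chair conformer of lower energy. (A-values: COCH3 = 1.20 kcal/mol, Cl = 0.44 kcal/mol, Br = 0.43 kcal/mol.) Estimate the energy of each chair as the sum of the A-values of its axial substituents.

axial

Chair I (acetyl axial, chloro equatorial, bromo equatorial): E = 1.20 kcal/mol.
Chair II (acetyl equatorial, chloro axial, bromo axial): E = 0.87 kcal/mol.
Chair II is the more stable (lower-energy) conformer, and in that chair the chloro group is axial.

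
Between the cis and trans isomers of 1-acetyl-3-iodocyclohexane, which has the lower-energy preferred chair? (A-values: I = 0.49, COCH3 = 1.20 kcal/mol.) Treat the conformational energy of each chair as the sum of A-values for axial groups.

At 1,3 positions (parity same): cis → (e,e or a,a); trans → (a,e or e,a).
Best chair for cis: E = 0.00 kcal/mol; best chair for trans: E = 0.49 kcal/mol.
The cis isomer is lower by 0.49 kcal/mol.

cis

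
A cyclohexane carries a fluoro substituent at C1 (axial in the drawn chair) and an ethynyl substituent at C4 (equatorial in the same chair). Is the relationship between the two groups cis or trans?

cis

C1 and C4 have opposite parity, so their axial bonds point in opposite directions.
With opposite-parity carbons, two substituents on the same face are one axial and one equatorial; opposite faces give both axial or both equatorial.
Here the groups are axial/equatorial → same face → cis.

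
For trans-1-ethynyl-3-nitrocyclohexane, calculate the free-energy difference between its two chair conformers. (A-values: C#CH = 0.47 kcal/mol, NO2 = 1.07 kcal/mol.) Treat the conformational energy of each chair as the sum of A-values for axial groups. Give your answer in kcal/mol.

C1 and C3 have the same parity, so for the trans isomer the two substituents are one axial and one equatorial in each chair.
Chair I (ethynyl axial, nitro equatorial): E = 0.47 kcal/mol.
Chair II (ethynyl equatorial, nitro axial): E = 1.07 kcal/mol.
ΔE = 1.07 − 0.47 = 0.60 kcal/mol; chair I is more stable.

0.60 kcal/mol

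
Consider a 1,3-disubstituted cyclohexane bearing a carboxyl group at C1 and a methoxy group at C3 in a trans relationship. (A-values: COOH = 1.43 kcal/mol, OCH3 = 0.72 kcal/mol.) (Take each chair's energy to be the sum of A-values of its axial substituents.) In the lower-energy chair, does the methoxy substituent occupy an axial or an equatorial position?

axial

C1 and C3 have the same parity, so for the trans isomer the two substituents are one axial and one equatorial in each chair.
Chair I (carboxyl axial, methoxy equatorial): E = 1.43 kcal/mol.
Chair II (carboxyl equatorial, methoxy axial): E = 0.72 kcal/mol.
Chair II is the more stable (lower-energy) conformer, and in that chair the methoxy group is axial.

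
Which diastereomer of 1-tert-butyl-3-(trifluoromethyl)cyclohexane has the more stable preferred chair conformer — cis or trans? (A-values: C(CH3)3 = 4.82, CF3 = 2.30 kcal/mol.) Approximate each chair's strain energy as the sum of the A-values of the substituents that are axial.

At 1,3 positions (parity same): cis → (e,e or a,a); trans → (a,e or e,a).
Best chair for cis: E = 0.00 kcal/mol; best chair for trans: E = 2.30 kcal/mol.
The cis isomer is lower by 2.30 kcal/mol.

cis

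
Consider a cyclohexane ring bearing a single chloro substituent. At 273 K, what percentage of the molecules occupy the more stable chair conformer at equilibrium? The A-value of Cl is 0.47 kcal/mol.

70.4%

One chair has the chloro group axial (E = 0.47 kcal/mol) and the other has it equatorial (E = 0).
ΔG = 0.47 kcal/mol between the two chairs.
K = exp(ΔG/RT) with R = 1.987×10⁻³ kcal mol⁻¹ K⁻¹ and T = 273 K gives K ≈ 2.38.
Fraction in the lower-energy chair = K/(K+1) = 70.4%.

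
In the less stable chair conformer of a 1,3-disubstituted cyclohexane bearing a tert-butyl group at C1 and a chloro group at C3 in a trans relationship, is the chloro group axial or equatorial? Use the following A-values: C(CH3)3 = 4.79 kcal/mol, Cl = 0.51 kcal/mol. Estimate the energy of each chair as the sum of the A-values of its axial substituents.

equatorial

C1 and C3 have the same parity, so for the trans isomer the two substituents are one axial and one equatorial in each chair.
Chair I (tert-butyl axial, chloro equatorial): E = 4.79 kcal/mol.
Chair II (tert-butyl equatorial, chloro axial): E = 0.51 kcal/mol.
Chair I is the less stable (higher-energy) conformer, and in that chair the chloro group is equatorial.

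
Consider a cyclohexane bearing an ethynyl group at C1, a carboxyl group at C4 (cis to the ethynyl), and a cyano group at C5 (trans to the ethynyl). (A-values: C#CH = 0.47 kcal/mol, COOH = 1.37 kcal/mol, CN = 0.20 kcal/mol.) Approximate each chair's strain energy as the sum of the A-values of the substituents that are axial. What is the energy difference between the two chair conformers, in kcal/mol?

Chair I (ethynyl axial, carboxyl equatorial, cyano equatorial): E = 0.47 kcal/mol.
Chair II (ethynyl equatorial, carboxyl axial, cyano axial): E = 1.57 kcal/mol.
ΔE = 1.57 − 0.47 = 1.10 kcal/mol; chair I is more stable.

1.10 kcal/mol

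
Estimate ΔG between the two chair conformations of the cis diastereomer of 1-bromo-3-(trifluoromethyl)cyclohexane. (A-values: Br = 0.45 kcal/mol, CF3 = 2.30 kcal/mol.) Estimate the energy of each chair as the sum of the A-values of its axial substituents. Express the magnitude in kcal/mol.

2.75 kcal/mol

C1 and C3 have the same parity, so for the cis isomer the two substituents are e,e in one chair and a,a in the other.
Chair I (bromo axial, trifluoromethyl axial): E = 2.75 kcal/mol.
Chair II (bromo equatorial, trifluoromethyl equatorial): E = 0.00 kcal/mol.
ΔE = 2.75 − 0.00 = 2.75 kcal/mol; chair II is more stable.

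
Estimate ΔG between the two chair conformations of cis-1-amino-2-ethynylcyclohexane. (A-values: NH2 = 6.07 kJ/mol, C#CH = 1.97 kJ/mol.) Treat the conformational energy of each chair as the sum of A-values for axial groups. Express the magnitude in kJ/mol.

4.10 kJ/mol

C1 and C2 have opposite parity, so for the cis isomer the two substituents are one axial and one equatorial in each chair.
Chair I (amino axial, ethynyl equatorial): E = 6.07 kJ/mol.
Chair II (amino equatorial, ethynyl axial): E = 1.97 kJ/mol.
ΔE = 6.07 − 1.97 = 4.10 kJ/mol; chair II is more stable.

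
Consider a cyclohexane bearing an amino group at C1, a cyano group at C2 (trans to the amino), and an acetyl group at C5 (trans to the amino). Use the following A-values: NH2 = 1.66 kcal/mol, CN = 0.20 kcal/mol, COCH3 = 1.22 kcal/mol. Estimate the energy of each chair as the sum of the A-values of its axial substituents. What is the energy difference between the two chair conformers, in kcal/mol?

0.64 kcal/mol

Chair I (amino axial, cyano axial, acetyl equatorial): E = 1.86 kcal/mol.
Chair II (amino equatorial, cyano equatorial, acetyl axial): E = 1.22 kcal/mol.
ΔE = 1.86 − 1.22 = 0.64 kcal/mol; chair II is more stable.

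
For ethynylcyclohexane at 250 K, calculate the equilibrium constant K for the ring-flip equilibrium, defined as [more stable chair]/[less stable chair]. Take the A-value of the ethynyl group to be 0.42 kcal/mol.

K ≈ 2.33

One chair has the ethynyl group axial (E = 0.42 kcal/mol) and the other has it equatorial (E = 0).
ΔG = 0.42 kcal/mol between the two chairs.
K = exp(ΔG/RT) with R = 1.987×10⁻³ kcal mol⁻¹ K⁻¹ and T = 250 K gives K ≈ 2.33.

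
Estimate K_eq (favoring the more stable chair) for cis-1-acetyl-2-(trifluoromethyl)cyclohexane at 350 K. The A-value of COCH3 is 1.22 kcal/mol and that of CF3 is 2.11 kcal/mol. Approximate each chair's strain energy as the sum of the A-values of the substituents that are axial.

K ≈ 3.60

C1 and C2 have opposite parity, so for the cis isomer the two substituents are one axial and one equatorial in each chair.
Chair I (acetyl axial, trifluoromethyl equatorial): E = 1.22 kcal/mol; chair II (acetyl equatorial, trifluoromethyl axial): E = 2.11 kcal/mol.
ΔG = 0.89 kcal/mol between the two chairs.
K = exp(ΔG/RT) with R = 1.987×10⁻³ kcal mol⁻¹ K⁻¹ and T = 350 K gives K ≈ 3.6.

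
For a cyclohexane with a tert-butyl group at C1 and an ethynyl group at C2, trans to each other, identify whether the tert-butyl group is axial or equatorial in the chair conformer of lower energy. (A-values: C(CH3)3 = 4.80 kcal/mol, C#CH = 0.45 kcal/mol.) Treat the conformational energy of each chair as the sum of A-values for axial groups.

C1 and C2 have opposite parity, so for the trans isomer the two substituents are e,e in one chair and a,a in the other.
Chair I (tert-butyl axial, ethynyl axial): E = 5.25 kcal/mol.
Chair II (tert-butyl equatorial, ethynyl equatorial): E = 0.00 kcal/mol.
Chair II is the more stable (lower-energy) conformer, and in that chair the tert-butyl group is equatorial.

equatorial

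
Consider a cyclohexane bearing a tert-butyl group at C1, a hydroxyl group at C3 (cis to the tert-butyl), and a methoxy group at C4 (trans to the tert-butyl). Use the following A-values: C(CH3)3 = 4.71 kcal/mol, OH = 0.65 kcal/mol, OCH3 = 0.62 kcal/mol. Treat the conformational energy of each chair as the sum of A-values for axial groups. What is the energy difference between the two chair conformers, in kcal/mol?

Chair I (tert-butyl axial, hydroxyl axial, methoxy axial): E = 5.98 kcal/mol.
Chair II (tert-butyl equatorial, hydroxyl equatorial, methoxy equatorial): E = 0.00 kcal/mol.
ΔE = 5.98 − 0.00 = 5.98 kcal/mol; chair II is more stable.

5.98 kcal/mol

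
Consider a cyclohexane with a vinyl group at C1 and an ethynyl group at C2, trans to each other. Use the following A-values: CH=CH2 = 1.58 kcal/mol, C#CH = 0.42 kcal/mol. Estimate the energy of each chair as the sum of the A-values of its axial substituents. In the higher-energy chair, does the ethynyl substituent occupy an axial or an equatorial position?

axial

C1 and C2 have opposite parity, so for the trans isomer the two substituents are e,e in one chair and a,a in the other.
Chair I (vinyl axial, ethynyl axial): E = 2.00 kcal/mol.
Chair II (vinyl equatorial, ethynyl equatorial): E = 0.00 kcal/mol.
Chair I is the less stable (higher-energy) conformer, and in that chair the ethynyl group is axial.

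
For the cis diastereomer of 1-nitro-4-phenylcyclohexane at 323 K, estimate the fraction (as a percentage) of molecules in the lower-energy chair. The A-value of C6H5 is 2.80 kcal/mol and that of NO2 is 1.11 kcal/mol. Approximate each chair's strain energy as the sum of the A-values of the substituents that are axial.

C1 and C4 have opposite parity, so for the cis isomer the two substituents are one axial and one equatorial in each chair.
Chair I (phenyl axial, nitro equatorial): E = 2.80 kcal/mol; chair II (phenyl equatorial, nitro axial): E = 1.11 kcal/mol.
ΔG = 1.69 kcal/mol between the two chairs.
K = exp(ΔG/RT) with R = 1.987×10⁻³ kcal mol⁻¹ K⁻¹ and T = 323 K gives K ≈ 13.9.
Fraction in the lower-energy chair = K/(K+1) = 93.3%.

93.3%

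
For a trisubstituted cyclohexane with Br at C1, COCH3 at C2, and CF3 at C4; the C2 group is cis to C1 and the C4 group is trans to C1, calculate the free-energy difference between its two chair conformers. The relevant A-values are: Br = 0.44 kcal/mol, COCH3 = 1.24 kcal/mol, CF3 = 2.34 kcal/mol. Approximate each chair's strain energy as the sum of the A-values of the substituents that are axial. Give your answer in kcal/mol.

1.54 kcal/mol

Chair I (bromo axial, acetyl equatorial, trifluoromethyl axial): E = 2.78 kcal/mol.
Chair II (bromo equatorial, acetyl axial, trifluoromethyl equatorial): E = 1.24 kcal/mol.
ΔE = 2.78 − 1.24 = 1.54 kcal/mol; chair II is more stable.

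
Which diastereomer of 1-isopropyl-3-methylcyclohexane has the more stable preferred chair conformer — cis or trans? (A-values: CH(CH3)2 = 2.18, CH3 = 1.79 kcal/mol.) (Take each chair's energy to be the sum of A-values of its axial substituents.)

cis

At 1,3 positions (parity same): cis → (e,e or a,a); trans → (a,e or e,a).
Best chair for cis: E = 0.00 kcal/mol; best chair for trans: E = 1.79 kcal/mol.
The cis isomer is lower by 1.79 kcal/mol.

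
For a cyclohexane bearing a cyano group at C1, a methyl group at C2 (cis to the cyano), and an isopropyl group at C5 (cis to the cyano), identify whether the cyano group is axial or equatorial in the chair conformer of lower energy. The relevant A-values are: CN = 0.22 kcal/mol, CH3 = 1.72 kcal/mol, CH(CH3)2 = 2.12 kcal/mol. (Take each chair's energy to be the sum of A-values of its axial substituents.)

Chair I (cyano axial, methyl equatorial, isopropyl axial): E = 2.34 kcal/mol.
Chair II (cyano equatorial, methyl axial, isopropyl equatorial): E = 1.72 kcal/mol.
Chair II is the more stable (lower-energy) conformer, and in that chair the cyano group is equatorial.

equatorial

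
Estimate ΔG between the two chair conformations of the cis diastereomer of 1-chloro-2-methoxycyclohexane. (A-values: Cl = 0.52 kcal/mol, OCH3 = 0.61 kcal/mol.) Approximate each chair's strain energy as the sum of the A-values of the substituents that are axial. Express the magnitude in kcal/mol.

C1 and C2 have opposite parity, so for the cis isomer the two substituents are one axial and one equatorial in each chair.
Chair I (chloro axial, methoxy equatorial): E = 0.52 kcal/mol.
Chair II (chloro equatorial, methoxy axial): E = 0.61 kcal/mol.
ΔE = 0.61 − 0.52 = 0.09 kcal/mol; chair I is more stable.

0.09 kcal/mol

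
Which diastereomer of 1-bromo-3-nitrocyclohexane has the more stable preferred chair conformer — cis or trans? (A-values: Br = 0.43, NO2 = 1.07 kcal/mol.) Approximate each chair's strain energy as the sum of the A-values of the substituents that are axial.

At 1,3 positions (parity same): cis → (e,e or a,a); trans → (a,e or e,a).
Best chair for cis: E = 0.00 kcal/mol; best chair for trans: E = 0.43 kcal/mol.
The cis isomer is lower by 0.43 kcal/mol.

cis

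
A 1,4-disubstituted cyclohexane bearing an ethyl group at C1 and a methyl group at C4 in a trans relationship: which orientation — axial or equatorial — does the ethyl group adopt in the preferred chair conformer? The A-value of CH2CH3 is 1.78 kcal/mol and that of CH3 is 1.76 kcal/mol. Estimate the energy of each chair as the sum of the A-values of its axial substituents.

C1 and C4 have opposite parity, so for the trans isomer the two substituents are e,e in one chair and a,a in the other.
Chair I (ethyl axial, methyl axial): E = 3.54 kcal/mol.
Chair II (ethyl equatorial, methyl equatorial): E = 0.00 kcal/mol.
Chair II is the more stable (lower-energy) conformer, and in that chair the ethyl group is equatorial.

equatorial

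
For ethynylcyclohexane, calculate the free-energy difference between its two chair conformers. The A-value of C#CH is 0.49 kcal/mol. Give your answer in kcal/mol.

0.49 kcal/mol

A monosubstituted cyclohexane has one chair with the ethynyl group axial (E = A = 0.49 kcal/mol) and one with it equatorial (E = 0).
ΔE = 0.49 − 0 = 0.49 kcal/mol.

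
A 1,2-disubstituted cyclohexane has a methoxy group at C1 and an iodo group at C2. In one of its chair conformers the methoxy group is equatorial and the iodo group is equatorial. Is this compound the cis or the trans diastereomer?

trans

C1 and C2 have opposite parity, so their axial bonds point in opposite directions.
With opposite-parity carbons, two substituents on the same face are one axial and one equatorial; opposite faces give both axial or both equatorial.
Here the groups are equatorial/equatorial → opposite face → trans.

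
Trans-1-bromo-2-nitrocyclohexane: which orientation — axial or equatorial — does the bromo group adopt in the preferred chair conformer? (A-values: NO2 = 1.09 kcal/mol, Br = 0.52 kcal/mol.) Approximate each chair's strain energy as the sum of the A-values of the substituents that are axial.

C1 and C2 have opposite parity, so for the trans isomer the two substituents are e,e in one chair and a,a in the other.
Chair I (nitro axial, bromo axial): E = 1.61 kcal/mol.
Chair II (nitro equatorial, bromo equatorial): E = 0.00 kcal/mol.
Chair II is the more stable (lower-energy) conformer, and in that chair the bromo group is equatorial.

equatorial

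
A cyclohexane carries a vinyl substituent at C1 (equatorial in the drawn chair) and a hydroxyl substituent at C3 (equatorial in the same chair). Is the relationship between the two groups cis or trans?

cis

C1 and C3 have the same parity, so their axial bonds point in the same direction.
With same-parity carbons, two substituents on the same face are both axial or both equatorial; opposite faces give one of each.
Here the groups are equatorial/equatorial → same face → cis.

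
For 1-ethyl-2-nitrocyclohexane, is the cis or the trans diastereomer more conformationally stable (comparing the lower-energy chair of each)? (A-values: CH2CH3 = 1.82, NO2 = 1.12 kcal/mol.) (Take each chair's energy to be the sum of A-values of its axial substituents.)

At 1,2 positions (parity opposite): cis → (a,e or e,a); trans → (e,e or a,a).
Best chair for cis: E = 1.12 kcal/mol; best chair for trans: E = 0.00 kcal/mol.
The trans isomer is lower by 1.12 kcal/mol.

trans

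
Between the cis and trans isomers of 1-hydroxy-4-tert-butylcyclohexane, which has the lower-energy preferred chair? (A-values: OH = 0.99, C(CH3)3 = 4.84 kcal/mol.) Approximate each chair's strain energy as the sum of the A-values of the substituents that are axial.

trans

At 1,4 positions (parity opposite): cis → (a,e or e,a); trans → (e,e or a,a).
Best chair for cis: E = 0.99 kcal/mol; best chair for trans: E = 0.00 kcal/mol.
The trans isomer is lower by 0.99 kcal/mol.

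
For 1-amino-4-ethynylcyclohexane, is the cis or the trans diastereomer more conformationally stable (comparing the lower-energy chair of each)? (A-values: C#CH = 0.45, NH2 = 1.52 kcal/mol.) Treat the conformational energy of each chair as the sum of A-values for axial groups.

trans

At 1,4 positions (parity opposite): cis → (a,e or e,a); trans → (e,e or a,a).
Best chair for cis: E = 0.45 kcal/mol; best chair for trans: E = 0.00 kcal/mol.
The trans isomer is lower by 0.45 kcal/mol.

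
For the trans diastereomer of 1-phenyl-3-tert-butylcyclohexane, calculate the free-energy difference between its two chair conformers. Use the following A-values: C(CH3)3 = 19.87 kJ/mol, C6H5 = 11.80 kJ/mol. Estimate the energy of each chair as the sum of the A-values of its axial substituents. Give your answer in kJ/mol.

C1 and C3 have the same parity, so for the trans isomer the two substituents are one axial and one equatorial in each chair.
Chair I (tert-butyl axial, phenyl equatorial): E = 19.87 kJ/mol.
Chair II (tert-butyl equatorial, phenyl axial): E = 11.80 kJ/mol.
ΔE = 19.87 − 11.80 = 8.07 kJ/mol; chair II is more stable.

8.07 kJ/mol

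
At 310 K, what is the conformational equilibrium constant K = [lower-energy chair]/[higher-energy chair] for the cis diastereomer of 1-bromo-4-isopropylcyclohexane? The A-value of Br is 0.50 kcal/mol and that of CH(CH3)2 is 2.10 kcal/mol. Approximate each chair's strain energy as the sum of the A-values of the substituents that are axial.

C1 and C4 have opposite parity, so for the cis isomer the two substituents are one axial and one equatorial in each chair.
Chair I (bromo axial, isopropyl equatorial): E = 0.50 kcal/mol; chair II (bromo equatorial, isopropyl axial): E = 2.10 kcal/mol.
ΔG = 1.60 kcal/mol between the two chairs.
K = exp(ΔG/RT) with R = 1.987×10⁻³ kcal mol⁻¹ K⁻¹ and T = 310 K gives K ≈ 13.4.

K ≈ 13.4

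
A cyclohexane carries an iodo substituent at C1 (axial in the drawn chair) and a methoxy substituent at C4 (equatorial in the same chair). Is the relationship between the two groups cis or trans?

cis

C1 and C4 have opposite parity, so their axial bonds point in opposite directions.
With opposite-parity carbons, two substituents on the same face are one axial and one equatorial; opposite faces give both axial or both equatorial.
Here the groups are axial/equatorial → same face → cis.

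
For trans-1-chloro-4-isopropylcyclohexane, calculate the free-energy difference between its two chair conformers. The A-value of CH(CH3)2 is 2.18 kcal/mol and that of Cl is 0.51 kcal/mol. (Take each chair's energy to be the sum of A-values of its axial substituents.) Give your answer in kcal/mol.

2.69 kcal/mol

C1 and C4 have opposite parity, so for the trans isomer the two substituents are e,e in one chair and a,a in the other.
Chair I (isopropyl axial, chloro axial): E = 2.69 kcal/mol.
Chair II (isopropyl equatorial, chloro equatorial): E = 0.00 kcal/mol.
ΔE = 2.69 − 0.00 = 2.69 kcal/mol; chair II is more stable.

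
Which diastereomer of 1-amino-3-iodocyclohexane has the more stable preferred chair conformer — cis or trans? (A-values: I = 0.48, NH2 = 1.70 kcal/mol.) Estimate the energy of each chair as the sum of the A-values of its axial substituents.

cis

At 1,3 positions (parity same): cis → (e,e or a,a); trans → (a,e or e,a).
Best chair for cis: E = 0.00 kcal/mol; best chair for trans: E = 0.48 kcal/mol.
The cis isomer is lower by 0.48 kcal/mol.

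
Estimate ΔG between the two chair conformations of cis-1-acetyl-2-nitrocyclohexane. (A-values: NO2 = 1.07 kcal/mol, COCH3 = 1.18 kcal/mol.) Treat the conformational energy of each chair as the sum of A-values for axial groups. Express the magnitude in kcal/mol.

C1 and C2 have opposite parity, so for the cis isomer the two substituents are one axial and one equatorial in each chair.
Chair I (nitro axial, acetyl equatorial): E = 1.07 kcal/mol.
Chair II (nitro equatorial, acetyl axial): E = 1.18 kcal/mol.
ΔE = 1.18 − 1.07 = 0.11 kcal/mol; chair I is more stable.

0.11 kcal/mol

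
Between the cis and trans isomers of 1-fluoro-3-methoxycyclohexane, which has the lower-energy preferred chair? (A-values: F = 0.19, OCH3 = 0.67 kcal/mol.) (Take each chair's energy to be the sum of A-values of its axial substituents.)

cis

At 1,3 positions (parity same): cis → (e,e or a,a); trans → (a,e or e,a).
Best chair for cis: E = 0.00 kcal/mol; best chair for trans: E = 0.19 kcal/mol.
The cis isomer is lower by 0.19 kcal/mol.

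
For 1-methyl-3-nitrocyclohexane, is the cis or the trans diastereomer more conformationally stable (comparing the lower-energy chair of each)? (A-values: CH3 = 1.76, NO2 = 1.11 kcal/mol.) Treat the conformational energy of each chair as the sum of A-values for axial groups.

cis

At 1,3 positions (parity same): cis → (e,e or a,a); trans → (a,e or e,a).
Best chair for cis: E = 0.00 kcal/mol; best chair for trans: E = 1.11 kcal/mol.
The cis isomer is lower by 1.11 kcal/mol.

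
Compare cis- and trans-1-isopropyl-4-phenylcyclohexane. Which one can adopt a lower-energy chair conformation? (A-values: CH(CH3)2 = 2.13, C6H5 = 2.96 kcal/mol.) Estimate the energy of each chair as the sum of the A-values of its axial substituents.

At 1,4 positions (parity opposite): cis → (a,e or e,a); trans → (e,e or a,a).
Best chair for cis: E = 2.13 kcal/mol; best chair for trans: E = 0.00 kcal/mol.
The trans isomer is lower by 2.13 kcal/mol.

trans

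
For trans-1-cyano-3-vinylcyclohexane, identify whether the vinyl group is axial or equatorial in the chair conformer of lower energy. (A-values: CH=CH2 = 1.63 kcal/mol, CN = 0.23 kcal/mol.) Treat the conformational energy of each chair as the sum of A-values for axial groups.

equatorial

C1 and C3 have the same parity, so for the trans isomer the two substituents are one axial and one equatorial in each chair.
Chair I (vinyl axial, cyano equatorial): E = 1.63 kcal/mol.
Chair II (vinyl equatorial, cyano axial): E = 0.23 kcal/mol.
Chair II is the more stable (lower-energy) conformer, and in that chair the vinyl group is equatorial.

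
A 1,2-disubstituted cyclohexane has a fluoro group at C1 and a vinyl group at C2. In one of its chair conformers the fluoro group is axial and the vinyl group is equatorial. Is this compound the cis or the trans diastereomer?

cis

C1 and C2 have opposite parity, so their axial bonds point in opposite directions.
With opposite-parity carbons, two substituents on the same face are one axial and one equatorial; opposite faces give both axial or both equatorial.
Here the groups are axial/equatorial → same face → cis.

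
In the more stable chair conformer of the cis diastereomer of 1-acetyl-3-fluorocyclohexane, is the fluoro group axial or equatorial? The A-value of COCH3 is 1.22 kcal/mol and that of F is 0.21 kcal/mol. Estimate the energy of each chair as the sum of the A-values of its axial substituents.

C1 and C3 have the same parity, so for the cis isomer the two substituents are e,e in one chair and a,a in the other.
Chair I (acetyl axial, fluoro axial): E = 1.43 kcal/mol.
Chair II (acetyl equatorial, fluoro equatorial): E = 0.00 kcal/mol.
Chair II is the more stable (lower-energy) conformer, and in that chair the fluoro group is equatorial.

equatorial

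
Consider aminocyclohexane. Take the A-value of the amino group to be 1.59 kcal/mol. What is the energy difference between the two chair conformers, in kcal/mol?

A monosubstituted cyclohexane has one chair with the amino group axial (E = A = 1.59 kcal/mol) and one with it equatorial (E = 0).
ΔE = 1.59 − 0 = 1.59 kcal/mol.

1.59 kcal/mol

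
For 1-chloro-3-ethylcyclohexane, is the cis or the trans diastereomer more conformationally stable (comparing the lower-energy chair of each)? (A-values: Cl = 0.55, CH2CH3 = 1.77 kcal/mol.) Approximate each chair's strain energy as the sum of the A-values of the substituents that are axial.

cis

At 1,3 positions (parity same): cis → (e,e or a,a); trans → (a,e or e,a).
Best chair for cis: E = 0.00 kcal/mol; best chair for trans: E = 0.55 kcal/mol.
The cis isomer is lower by 0.55 kcal/mol.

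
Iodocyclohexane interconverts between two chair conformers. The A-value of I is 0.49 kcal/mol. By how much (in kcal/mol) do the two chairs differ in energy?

0.49 kcal/mol

A monosubstituted cyclohexane has one chair with the iodo group axial (E = A = 0.49 kcal/mol) and one with it equatorial (E = 0).
ΔE = 0.49 − 0 = 0.49 kcal/mol.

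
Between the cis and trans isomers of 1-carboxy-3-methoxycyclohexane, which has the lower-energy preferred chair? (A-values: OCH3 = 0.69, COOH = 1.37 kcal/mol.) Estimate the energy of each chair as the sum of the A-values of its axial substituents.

At 1,3 positions (parity same): cis → (e,e or a,a); trans → (a,e or e,a).
Best chair for cis: E = 0.00 kcal/mol; best chair for trans: E = 0.69 kcal/mol.
The cis isomer is lower by 0.69 kcal/mol.

cis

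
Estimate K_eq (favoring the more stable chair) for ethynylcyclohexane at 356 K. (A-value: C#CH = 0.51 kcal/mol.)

One chair has the ethynyl group axial (E = 0.51 kcal/mol) and the other has it equatorial (E = 0).
ΔG = 0.51 kcal/mol between the two chairs.
K = exp(ΔG/RT) with R = 1.987×10⁻³ kcal mol⁻¹ K⁻¹ and T = 356 K gives K ≈ 2.06.

K ≈ 2.06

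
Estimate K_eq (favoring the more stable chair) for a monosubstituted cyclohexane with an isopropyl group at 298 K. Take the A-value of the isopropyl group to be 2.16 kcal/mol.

One chair has the isopropyl group axial (E = 2.16 kcal/mol) and the other has it equatorial (E = 0).
ΔG = 2.16 kcal/mol between the two chairs.
K = exp(ΔG/RT) with R = 1.987×10⁻³ kcal mol⁻¹ K⁻¹ and T = 298 K gives K ≈ 38.4.

K ≈ 38.4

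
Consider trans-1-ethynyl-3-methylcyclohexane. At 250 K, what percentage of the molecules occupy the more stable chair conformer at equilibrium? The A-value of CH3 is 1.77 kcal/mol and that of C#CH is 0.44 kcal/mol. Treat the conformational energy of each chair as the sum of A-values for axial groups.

93.6%

C1 and C3 have the same parity, so for the trans isomer the two substituents are one axial and one equatorial in each chair.
Chair I (methyl axial, ethynyl equatorial): E = 1.77 kcal/mol; chair II (methyl equatorial, ethynyl axial): E = 0.44 kcal/mol.
ΔG = 1.33 kcal/mol between the two chairs.
K = exp(ΔG/RT) with R = 1.987×10⁻³ kcal mol⁻¹ K⁻¹ and T = 250 K gives K ≈ 14.5.
Fraction in the lower-energy chair = K/(K+1) = 93.6%.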